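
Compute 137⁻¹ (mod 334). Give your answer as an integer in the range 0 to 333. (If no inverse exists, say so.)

Extended Euclidean algorithm:
334 = 2*137 + 60
137 = 2*60 + 17
60 = 3*17 + 9
17 = 1*9 + 8
9 = 1*8 + 1
8 = 8*1 + 0
The gcd is 1. Working backward:
1 = 9 − 8
1 = −17 + 2·9
1 = 2·60 − 7·17
1 = −7·137 + 16·60
1 = 16·334 − 39·137
So 137·(-39) ≡ 1 (mod 334), and -39 ≡ 295 (mod 334).

295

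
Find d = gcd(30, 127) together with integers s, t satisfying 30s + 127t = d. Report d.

1

Repeated division:
127 = 4×30 + 7
30 = 4×7 + 2
7 = 3×2 + 1
2 = 2×1 + 0
gcd(30, 127) = 1.
Express as a combination:
1 = 7 − 3·2
1 = −3·30 + 13·7
1 = 13·127 − 55·30
So 1 = (13)·127 + (-55)·30.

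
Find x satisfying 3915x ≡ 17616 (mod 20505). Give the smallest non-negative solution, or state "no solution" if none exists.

gcd(3915, 20505):
20505 = 5×3915 + 930
3915 = 4×930 + 195
930 = 4×195 + 150
195 = 1×150 + 45
150 = 3×45 + 15
45 = 3×15 + 0
gcd = 15, but 15 ∤ 17616, so the congruence has no solution.

no solution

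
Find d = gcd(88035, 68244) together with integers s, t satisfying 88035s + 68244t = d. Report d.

3

Euclidean algorithm:
88035 = 1*68244 + 19791
68244 = 3*19791 + 8871
19791 = 2*8871 + 2049
8871 = 4*2049 + 675
2049 = 3*675 + 24
675 = 28*24 + 3
24 = 8*3 + 0
gcd(88035, 68244) = 3.
Express as a combination:
3 = 675 − 28·24
3 = −28·2049 + 85·675
3 = 85·8871 − 368·2049
3 = −368·19791 + 821·8871
3 = 821·68244 − 2831·19791
3 = −2831·88035 + 3652·68244
So 3 = (-2831)·88035 + (3652)·68244.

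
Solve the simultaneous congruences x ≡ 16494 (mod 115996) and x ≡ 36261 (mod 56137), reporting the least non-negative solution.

Write x = 16494 + 115996·k. Then 115996·k ≡ 36261 − 16494 ≡ 19767 (mod 56137).
Need 115996⁻¹ mod 56137. Extended Euclid on (56137, 3722):
56137 = 15·3722 + 307
3722 = 12·307 + 38
307 = 8·38 + 3
38 = 12·3 + 2
3 = 1·2 + 1
2 = 2·1 + 0
Back-substitute:
1 = 3 − 2
1 = −38 + 13·3
1 = 13·307 − 105·38
1 = −105·3722 + 1273·307
1 = 1273·56137 − 19200·3722
115996⁻¹ ≡ 36937 (mod 56137), so k ≡ 36937·19767 ≡ 15857 (mod 56137).
x = 16494 + 115996·15857 = 1839365066.

1839365066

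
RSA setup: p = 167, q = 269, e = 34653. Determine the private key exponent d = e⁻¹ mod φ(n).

φ(n) = (p−1)(q−1) = 166·268 = 44488.
Need d with 34653·d ≡ 1 (mod 44488). Apply the extended Euclidean algorithm:
44488 = 1×34653 + 9835
34653 = 3×9835 + 5148
9835 = 1×5148 + 4687
5148 = 1×4687 + 461
4687 = 10×461 + 77
461 = 5×77 + 76
77 = 1×76 + 1
76 = 76×1 + 0
Back-substitute:
1 = 77 − 76
1 = −461 + 6·77
1 = 6·4687 − 61·461
1 = −61·5148 + 67·4687
1 = 67·9835 − 128·5148
1 = −128·34653 + 451·9835
1 = 451·44488 − 579·34653
So 34653·(-579) ≡ 1 (mod 44488), hence d ≡ -579 ≡ 43909 (mod 44488).

43909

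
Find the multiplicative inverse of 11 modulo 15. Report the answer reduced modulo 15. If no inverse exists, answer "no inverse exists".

11

Extended Euclidean algorithm:
15 = 1*11 + 4
11 = 2*4 + 3
4 = 1*3 + 1
3 = 3*1 + 0
The gcd is 1. Working backward:
1 = 4 − 3
1 = −11 + 3·4
1 = 3·15 − 4·11
Thus 11·(-4) ≡ 1 (mod 15); reducing, -4 mod 15 = 11.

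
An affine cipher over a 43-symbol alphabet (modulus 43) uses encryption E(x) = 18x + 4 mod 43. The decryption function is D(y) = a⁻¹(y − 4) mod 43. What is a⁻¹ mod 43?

12

gcd(43, 18) by repeated division:
43 = 2*18 + 7
18 = 2*7 + 4
7 = 1*4 + 3
4 = 1*3 + 1
3 = 3*1 + 0
The gcd is 1. Working backward:
1 = 4 − 3
1 = −7 + 2·4
1 = 2·18 − 5·7
1 = −5·43 + 12·18
So 18·12 ≡ 1 (mod 43).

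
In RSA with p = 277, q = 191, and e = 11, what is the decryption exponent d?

33371

φ(n) = (p−1)(q−1) = 276·190 = 52440.
Need d with 11·d ≡ 1 (mod 52440). Apply the extended Euclidean algorithm:
52440 = 4767×11 + 3
11 = 3×3 + 2
3 = 1×2 + 1
2 = 2×1 + 0
Back-substitute:
1 = 3 − 2
1 = −11 + 4·3
1 = 4·52440 − 19069·11
So 11·(-19069) ≡ 1 (mod 52440), hence d ≡ -19069 ≡ 33371 (mod 52440).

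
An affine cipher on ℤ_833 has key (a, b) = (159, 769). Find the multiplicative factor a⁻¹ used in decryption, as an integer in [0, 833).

241

Apply the Euclidean algorithm to 833 and 159:
833 = 5*159 + 38
159 = 4*38 + 7
38 = 5*7 + 3
7 = 2*3 + 1
3 = 3*1 + 0
gcd = 1, so the inverse exists. Back-substitute:
1 = 7 − 2·3
1 = −2·38 + 11·7
1 = 11·159 − 46·38
1 = −46·833 + 241·159
So 159·241 ≡ 1 (mod 833).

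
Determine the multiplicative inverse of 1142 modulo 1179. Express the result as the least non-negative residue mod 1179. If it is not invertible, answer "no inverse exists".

Run Euclid on (1179, 1142):
1179 = 1*1142 + 37
1142 = 30*37 + 32
37 = 1*32 + 5
32 = 6*5 + 2
5 = 2*2 + 1
2 = 2*1 + 0
Since gcd(1142, 1179) = 1, back-substitute to write 1 as a combination:
1 = 5 − 2·2
1 = −2·32 + 13·5
1 = 13·37 − 15·32
1 = −15·1142 + 463·37
1 = 463·1179 − 478·1142
So 1142·(-478) ≡ 1 (mod 1179), and -478 ≡ 701 (mod 1179).

701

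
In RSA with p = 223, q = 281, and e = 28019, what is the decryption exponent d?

φ(n) = (p−1)(q−1) = 222·280 = 62160.
Need d with 28019·d ≡ 1 (mod 62160). Apply the extended Euclidean algorithm:
62160 = 2*28019 + 6122
28019 = 4*6122 + 3531
6122 = 1*3531 + 2591
3531 = 1*2591 + 940
2591 = 2*940 + 711
940 = 1*711 + 229
711 = 3*229 + 24
229 = 9*24 + 13
24 = 1*13 + 11
13 = 1*11 + 2
11 = 5*2 + 1
2 = 2*1 + 0
Back-substitute:
1 = 11 − 5·2
1 = −5·13 + 6·11
1 = 6·24 − 11·13
1 = −11·229 + 105·24
1 = 105·711 − 326·229
1 = −326·940 + 431·711
1 = 431·2591 − 1188·940
1 = −1188·3531 + 1619·2591
1 = 1619·6122 − 2807·3531
1 = −2807·28019 + 12847·6122
1 = 12847·62160 − 28501·28019
So 28019·(-28501) ≡ 1 (mod 62160), hence d ≡ -28501 ≡ 33659 (mod 62160).

33659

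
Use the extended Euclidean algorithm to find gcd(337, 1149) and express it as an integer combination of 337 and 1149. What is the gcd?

Repeated division:
1149 = 3·337 + 138
337 = 2·138 + 61
138 = 2·61 + 16
61 = 3·16 + 13
16 = 1·13 + 3
13 = 4·3 + 1
3 = 3·1 + 0
gcd(337, 1149) = 1.
Express as a combination:
1 = 13 − 4·3
1 = −4·16 + 5·13
1 = 5·61 − 19·16
1 = −19·138 + 43·61
1 = 43·337 − 105·138
1 = −105·1149 + 358·337
So 1 = (-105)·1149 + (358)·337.

1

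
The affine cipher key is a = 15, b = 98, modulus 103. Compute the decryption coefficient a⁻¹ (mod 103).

55

Run Euclid on (103, 15):
103 = 6·15 + 13
15 = 1·13 + 2
13 = 6·2 + 1
2 = 2·1 + 0
Since gcd(15, 103) = 1, back-substitute to write 1 as a combination:
1 = 13 − 6·2
1 = −6·15 + 7·13
1 = 7·103 − 48·15
So 15·(-48) ≡ 1 (mod 103), and -48 ≡ 55 (mod 103).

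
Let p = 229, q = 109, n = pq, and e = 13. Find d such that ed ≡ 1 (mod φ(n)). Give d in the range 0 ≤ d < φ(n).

11365

φ(n) = (p−1)(q−1) = 228·108 = 24624.
Need d with 13·d ≡ 1 (mod 24624). Apply the extended Euclidean algorithm:
24624 = 1894·13 + 2
13 = 6·2 + 1
2 = 2·1 + 0
Back-substitute:
1 = 13 − 6·2
1 = −6·24624 + 11365·13
So 13·11365 ≡ 1 (mod 24624), hence d = 11365.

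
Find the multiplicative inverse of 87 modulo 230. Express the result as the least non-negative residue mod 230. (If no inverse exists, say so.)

193

gcd(230, 87) by repeated division:
230 = 2*87 + 56
87 = 1*56 + 31
56 = 1*31 + 25
31 = 1*25 + 6
25 = 4*6 + 1
6 = 6*1 + 0
gcd = 1, so the inverse exists. Back-substitute:
1 = 25 − 4·6
1 = −4·31 + 5·25
1 = 5·56 − 9·31
1 = −9·87 + 14·56
1 = 14·230 − 37·87
Hence 87⁻¹ ≡ -37 ≡ 193 (mod 230).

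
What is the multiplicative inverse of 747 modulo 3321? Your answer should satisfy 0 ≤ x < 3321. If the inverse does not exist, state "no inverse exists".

Euclidean algorithm on 3321, 747:
3321 = 4*747 + 333
747 = 2*333 + 81
333 = 4*81 + 9
81 = 9*9 + 0
The gcd is 9, not 1, hence no inverse exists.

no inverse exists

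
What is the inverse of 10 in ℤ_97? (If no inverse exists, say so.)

68

Apply the Euclidean algorithm to 97 and 10:
97 = 9*10 + 7
10 = 1*7 + 3
7 = 2*3 + 1
3 = 3*1 + 0
Since gcd(10, 97) = 1, back-substitute to write 1 as a combination:
1 = 7 − 2·3
1 = −2·10 + 3·7
1 = 3·97 − 29·10
So 10·(-29) ≡ 1 (mod 97), and -29 ≡ 68 (mod 97).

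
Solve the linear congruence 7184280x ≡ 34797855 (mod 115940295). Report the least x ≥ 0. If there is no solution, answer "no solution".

6691213

First find gcd(7184280, 115940295):
115940295 = 16·7184280 + 991815
7184280 = 7·991815 + 241575
991815 = 4·241575 + 25515
241575 = 9·25515 + 11940
25515 = 2·11940 + 1635
11940 = 7·1635 + 495
1635 = 3·495 + 150
495 = 3·150 + 45
150 = 3·45 + 15
45 = 3·15 + 0
gcd = 15 and 15 | 34797855, so solutions exist. Divide through by 15: 478952x ≡ 2319857 (mod 7729353).
Now find 478952⁻¹ mod 7729353:
7729353 = 16·478952 + 66121
478952 = 7·66121 + 16105
66121 = 4·16105 + 1701
16105 = 9·1701 + 796
1701 = 2·796 + 109
796 = 7·109 + 33
109 = 3·33 + 10
33 = 3·10 + 3
10 = 3·3 + 1
3 = 3·1 + 0
Back-substitute:
1 = 10 − 3·3
1 = −3·33 + 10·10
1 = 10·109 − 33·33
1 = −33·796 + 241·109
1 = 241·1701 − 515·796
1 = −515·16105 + 4876·1701
1 = 4876·66121 − 20019·16105
1 = −20019·478952 + 145009·66121
1 = 145009·7729353 − 2340163·478952
So 478952·(-2340163) ≡ 1 (mod 7729353), i.e. 478952⁻¹ ≡ 5389190.
Then x ≡ 5389190·2319857 ≡ 6691213 (mod 7729353); the smallest non-negative solution is x = 6691213.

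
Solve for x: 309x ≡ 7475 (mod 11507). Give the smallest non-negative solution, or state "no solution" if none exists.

First find gcd(309, 11507):
11507 = 37×309 + 74
309 = 4×74 + 13
74 = 5×13 + 9
13 = 1×9 + 4
9 = 2×4 + 1
4 = 4×1 + 0
gcd = 1, so a unique solution mod 11507 exists.
Back-substitute for the Bézout coefficients:
1 = 9 − 2·4
1 = −2·13 + 3·9
1 = 3·74 − 17·13
1 = −17·309 + 71·74
1 = 71·11507 − 2644·309
So 309·(-2644) ≡ 1 (mod 11507), giving 309⁻¹ ≡ 8863.
x ≡ 309⁻¹·7475 ≡ 8863·7475 ≡ 5126 (mod 11507).

5126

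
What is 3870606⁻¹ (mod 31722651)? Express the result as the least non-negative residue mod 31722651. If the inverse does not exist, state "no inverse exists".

no inverse exists

Compute gcd(3870606, 31722651):
31722651 = 8·3870606 + 757803
3870606 = 5·757803 + 81591
757803 = 9·81591 + 23484
81591 = 3·23484 + 11139
23484 = 2·11139 + 1206
11139 = 9·1206 + 285
1206 = 4·285 + 66
285 = 4·66 + 21
66 = 3·21 + 3
21 = 7·3 + 0
The gcd is 3, not 1, hence no inverse exists.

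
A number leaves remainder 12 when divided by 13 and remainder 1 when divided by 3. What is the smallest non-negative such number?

Write x = 12 + 13·k. Then 13·k ≡ 1 − 12 ≡ 1 (mod 3).
Need 13⁻¹ mod 3. Extended Euclid on (3, 1):
3 = 3×1 + 0
13⁻¹ ≡ 1 (mod 3), so k ≡ 1·1 ≡ 1 (mod 3).
x = 12 + 13·1 = 25.

25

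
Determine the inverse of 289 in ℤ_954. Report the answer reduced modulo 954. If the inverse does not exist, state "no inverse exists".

307

Run Euclid on (954, 289):
954 = 3×289 + 87
289 = 3×87 + 28
87 = 3×28 + 3
28 = 9×3 + 1
3 = 3×1 + 0
The gcd is 1. Working backward:
1 = 28 − 9·3
1 = −9·87 + 28·28
1 = 28·289 − 93·87
1 = −93·954 + 307·289
So 289·307 ≡ 1 (mod 954).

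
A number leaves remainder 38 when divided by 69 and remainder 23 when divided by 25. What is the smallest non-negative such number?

Write x = 38 + 69·k. Then 69·k ≡ 23 − 38 ≡ 10 (mod 25).
Need 69⁻¹ mod 25. Extended Euclid on (25, 19):
25 = 1×19 + 6
19 = 3×6 + 1
6 = 6×1 + 0
Back-substitute:
1 = 19 − 3·6
1 = −3·25 + 4·19
69⁻¹ ≡ 4 (mod 25), so k ≡ 4·10 ≡ 15 (mod 25).
x = 38 + 69·15 = 1073.

1073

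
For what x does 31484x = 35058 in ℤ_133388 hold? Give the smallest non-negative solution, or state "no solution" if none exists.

gcd(31484, 133388):
133388 = 4*31484 + 7452
31484 = 4*7452 + 1676
7452 = 4*1676 + 748
1676 = 2*748 + 180
748 = 4*180 + 28
180 = 6*28 + 12
28 = 2*12 + 4
12 = 3*4 + 0
gcd = 4, but 4 ∤ 35058, so the congruence has no solution.

no solution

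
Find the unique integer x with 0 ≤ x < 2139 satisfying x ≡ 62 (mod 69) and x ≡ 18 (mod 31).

545

Write x = 62 + 69·k. Then 69·k ≡ 18 − 62 ≡ 18 (mod 31).
Need 69⁻¹ mod 31. Extended Euclid on (31, 7):
31 = 4×7 + 3
7 = 2×3 + 1
3 = 3×1 + 0
Back-substitute:
1 = 7 − 2·3
1 = −2·31 + 9·7
69⁻¹ ≡ 9 (mod 31), so k ≡ 9·18 ≡ 7 (mod 31).
x = 62 + 69·7 = 545.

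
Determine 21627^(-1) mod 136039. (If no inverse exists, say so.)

104462

Extended Euclidean algorithm:
136039 = 6*21627 + 6277
21627 = 3*6277 + 2796
6277 = 2*2796 + 685
2796 = 4*685 + 56
685 = 12*56 + 13
56 = 4*13 + 4
13 = 3*4 + 1
4 = 4*1 + 0
The gcd is 1. Working backward:
1 = 13 − 3·4
1 = −3·56 + 13·13
1 = 13·685 − 159·56
1 = −159·2796 + 649·685
1 = 649·6277 − 1457·2796
1 = −1457·21627 + 5020·6277
1 = 5020·136039 − 31577·21627
Hence 21627⁻¹ ≡ -31577 ≡ 104462 (mod 136039).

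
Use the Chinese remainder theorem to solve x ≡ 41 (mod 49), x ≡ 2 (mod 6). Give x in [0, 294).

Write x = 41 + 49·k. Then 49·k ≡ 2 − 41 ≡ 3 (mod 6).
Need 49⁻¹ mod 6. Extended Euclid on (6, 1):
6 = 6×1 + 0
49⁻¹ ≡ 1 (mod 6), so k ≡ 1·3 ≡ 3 (mod 6).
x = 41 + 49·3 = 188.

188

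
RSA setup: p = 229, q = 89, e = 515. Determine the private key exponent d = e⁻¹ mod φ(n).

φ(n) = (p−1)(q−1) = 228·88 = 20064.
Need d with 515·d ≡ 1 (mod 20064). Apply the extended Euclidean algorithm:
20064 = 38×515 + 494
515 = 1×494 + 21
494 = 23×21 + 11
21 = 1×11 + 10
11 = 1×10 + 1
10 = 10×1 + 0
Back-substitute:
1 = 11 − 10
1 = −21 + 2·11
1 = 2·494 − 47·21
1 = −47·515 + 49·494
1 = 49·20064 − 1909·515
So 515·(-1909) ≡ 1 (mod 20064), hence d ≡ -1909 ≡ 18155 (mod 20064).

18155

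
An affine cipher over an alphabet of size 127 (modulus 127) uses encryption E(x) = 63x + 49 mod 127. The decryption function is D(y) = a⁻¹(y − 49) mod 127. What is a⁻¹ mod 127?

125

gcd(127, 63) by repeated division:
127 = 2×63 + 1
63 = 63×1 + 0
Since gcd(63, 127) = 1, back-substitute to write 1 as a combination:
1 = 127 − 2·63
Thus 63·(-2) ≡ 1 (mod 127); reducing, -2 mod 127 = 125.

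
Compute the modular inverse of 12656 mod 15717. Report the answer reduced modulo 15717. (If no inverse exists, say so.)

5150

Extended Euclidean algorithm:
15717 = 1·12656 + 3061
12656 = 4·3061 + 412
3061 = 7·412 + 177
412 = 2·177 + 58
177 = 3·58 + 3
58 = 19·3 + 1
3 = 3·1 + 0
Since gcd(12656, 15717) = 1, back-substitute to write 1 as a combination:
1 = 58 − 19·3
1 = −19·177 + 58·58
1 = 58·412 − 135·177
1 = −135·3061 + 1003·412
1 = 1003·12656 − 4147·3061
1 = −4147·15717 + 5150·12656
So 12656·5150 ≡ 1 (mod 15717).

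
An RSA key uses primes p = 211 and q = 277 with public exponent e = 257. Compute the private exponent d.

φ(n) = (p−1)(q−1) = 210·276 = 57960.
Need d with 257·d ≡ 1 (mod 57960). Apply the extended Euclidean algorithm:
57960 = 225*257 + 135
257 = 1*135 + 122
135 = 1*122 + 13
122 = 9*13 + 5
13 = 2*5 + 3
5 = 1*3 + 2
3 = 1*2 + 1
2 = 2*1 + 0
Back-substitute:
1 = 3 − 2
1 = −5 + 2·3
1 = 2·13 − 5·5
1 = −5·122 + 47·13
1 = 47·135 − 52·122
1 = −52·257 + 99·135
1 = 99·57960 − 22327·257
So 257·(-22327) ≡ 1 (mod 57960), hence d ≡ -22327 ≡ 35633 (mod 57960).

35633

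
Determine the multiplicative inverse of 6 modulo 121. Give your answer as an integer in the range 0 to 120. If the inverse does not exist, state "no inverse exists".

101

Extended Euclidean algorithm:
121 = 20*6 + 1
6 = 6*1 + 0
Since gcd(6, 121) = 1, back-substitute to write 1 as a combination:
1 = 121 − 20·6
Hence 6⁻¹ ≡ -20 ≡ 101 (mod 121).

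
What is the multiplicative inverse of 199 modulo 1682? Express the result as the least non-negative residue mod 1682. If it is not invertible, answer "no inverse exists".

gcd(1682, 199) by repeated division:
1682 = 8×199 + 90
199 = 2×90 + 19
90 = 4×19 + 14
19 = 1×14 + 5
14 = 2×5 + 4
5 = 1×4 + 1
4 = 4×1 + 0
gcd = 1, so the inverse exists. Back-substitute:
1 = 5 − 4
1 = −14 + 3·5
1 = 3·19 − 4·14
1 = −4·90 + 19·19
1 = 19·199 − 42·90
1 = −42·1682 + 355·199
So 199·355 ≡ 1 (mod 1682).

355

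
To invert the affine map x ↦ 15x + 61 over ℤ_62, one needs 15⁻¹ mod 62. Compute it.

29

Extended Euclidean algorithm:
62 = 4*15 + 2
15 = 7*2 + 1
2 = 2*1 + 0
The gcd is 1. Working backward:
1 = 15 − 7·2
1 = −7·62 + 29·15
So 15·29 ≡ 1 (mod 62).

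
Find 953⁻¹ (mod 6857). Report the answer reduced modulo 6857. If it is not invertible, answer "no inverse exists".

3281

gcd(6857, 953) by repeated division:
6857 = 7×953 + 186
953 = 5×186 + 23
186 = 8×23 + 2
23 = 11×2 + 1
2 = 2×1 + 0
The gcd is 1. Working backward:
1 = 23 − 11·2
1 = −11·186 + 89·23
1 = 89·953 − 456·186
1 = −456·6857 + 3281·953
So 953·3281 ≡ 1 (mod 6857).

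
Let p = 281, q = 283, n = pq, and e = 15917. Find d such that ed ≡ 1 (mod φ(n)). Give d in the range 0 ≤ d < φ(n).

φ(n) = (p−1)(q−1) = 280·282 = 78960.
Need d with 15917·d ≡ 1 (mod 78960). Apply the extended Euclidean algorithm:
78960 = 4*15917 + 15292
15917 = 1*15292 + 625
15292 = 24*625 + 292
625 = 2*292 + 41
292 = 7*41 + 5
41 = 8*5 + 1
5 = 5*1 + 0
Back-substitute:
1 = 41 − 8·5
1 = −8·292 + 57·41
1 = 57·625 − 122·292
1 = −122·15292 + 2985·625
1 = 2985·15917 − 3107·15292
1 = −3107·78960 + 15413·15917
So 15917·15413 ≡ 1 (mod 78960), hence d = 15413.

15413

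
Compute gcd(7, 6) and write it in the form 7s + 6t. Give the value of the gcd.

1

Euclidean algorithm:
7 = 1·6 + 1
6 = 6·1 + 0
gcd(7, 6) = 1.
Express as a combination:
1 = 7 − 6
So 1 = (1)·7 + (-1)·6.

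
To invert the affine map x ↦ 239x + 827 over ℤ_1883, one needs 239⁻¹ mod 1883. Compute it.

Extended Euclidean algorithm:
1883 = 7×239 + 210
239 = 1×210 + 29
210 = 7×29 + 7
29 = 4×7 + 1
7 = 7×1 + 0
gcd = 1, so the inverse exists. Back-substitute:
1 = 29 − 4·7
1 = −4·210 + 29·29
1 = 29·239 − 33·210
1 = −33·1883 + 260·239
So 239·260 ≡ 1 (mod 1883).

260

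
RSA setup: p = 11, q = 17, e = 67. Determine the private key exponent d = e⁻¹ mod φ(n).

φ(n) = (p−1)(q−1) = 10·16 = 160.
Need d with 67·d ≡ 1 (mod 160). Apply the extended Euclidean algorithm:
160 = 2·67 + 26
67 = 2·26 + 15
26 = 1·15 + 11
15 = 1·11 + 4
11 = 2·4 + 3
4 = 1·3 + 1
3 = 3·1 + 0
Back-substitute:
1 = 4 − 3
1 = −11 + 3·4
1 = 3·15 − 4·11
1 = −4·26 + 7·15
1 = 7·67 − 18·26
1 = −18·160 + 43·67
So 67·43 ≡ 1 (mod 160), hence d = 43.

43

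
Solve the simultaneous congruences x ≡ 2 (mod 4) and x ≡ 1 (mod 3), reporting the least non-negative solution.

Write x = 2 + 4·k. Then 4·k ≡ 1 − 2 ≡ 2 (mod 3).
Need 4⁻¹ mod 3. Extended Euclid on (3, 1):
3 = 3*1 + 0
4⁻¹ ≡ 1 (mod 3), so k ≡ 1·2 ≡ 2 (mod 3).
x = 2 + 4·2 = 10.

10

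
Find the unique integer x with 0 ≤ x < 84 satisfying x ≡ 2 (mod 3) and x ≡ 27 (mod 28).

Write x = 2 + 3·k. Then 3·k ≡ 27 − 2 ≡ 25 (mod 28).
Need 3⁻¹ mod 28. Extended Euclid on (28, 3):
28 = 9·3 + 1
3 = 3·1 + 0
Back-substitute:
1 = 28 − 9·3
3⁻¹ ≡ 19 (mod 28), so k ≡ 19·25 ≡ 27 (mod 28).
x = 2 + 3·27 = 83.

83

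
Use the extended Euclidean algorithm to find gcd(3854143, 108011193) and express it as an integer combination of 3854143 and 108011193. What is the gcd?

Apply Euclid's algorithm to 108011193 and 3854143:
108011193 = 28×3854143 + 95189
3854143 = 40×95189 + 46583
95189 = 2×46583 + 2023
46583 = 23×2023 + 54
2023 = 37×54 + 25
54 = 2×25 + 4
25 = 6×4 + 1
4 = 4×1 + 0
gcd(3854143, 108011193) = 1.
Back-substituting:
1 = 25 − 6·4
1 = −6·54 + 13·25
1 = 13·2023 − 487·54
1 = −487·46583 + 11214·2023
1 = 11214·95189 − 22915·46583
1 = −22915·3854143 + 927814·95189
1 = 927814·108011193 − 26001707·3854143
So 1 = (927814)·108011193 + (-26001707)·3854143.

1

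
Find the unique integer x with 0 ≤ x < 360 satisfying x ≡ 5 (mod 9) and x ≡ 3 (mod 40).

Write x = 5 + 9·k. Then 9·k ≡ 3 − 5 ≡ 38 (mod 40).
Need 9⁻¹ mod 40. Extended Euclid on (40, 9):
40 = 4*9 + 4
9 = 2*4 + 1
4 = 4*1 + 0
Back-substitute:
1 = 9 − 2·4
1 = −2·40 + 9·9
9⁻¹ ≡ 9 (mod 40), so k ≡ 9·38 ≡ 22 (mod 40).
x = 5 + 9·22 = 203.

203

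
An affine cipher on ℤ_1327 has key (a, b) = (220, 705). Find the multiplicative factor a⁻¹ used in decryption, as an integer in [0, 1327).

gcd(1327, 220) by repeated division:
1327 = 6·220 + 7
220 = 31·7 + 3
7 = 2·3 + 1
3 = 3·1 + 0
gcd = 1, so the inverse exists. Back-substitute:
1 = 7 − 2·3
1 = −2·220 + 63·7
1 = 63·1327 − 380·220
So 220·(-380) ≡ 1 (mod 1327), and -380 ≡ 947 (mod 1327).

947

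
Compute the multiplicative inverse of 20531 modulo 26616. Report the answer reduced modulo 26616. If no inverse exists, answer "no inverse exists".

gcd(26616, 20531) by repeated division:
26616 = 1·20531 + 6085
20531 = 3·6085 + 2276
6085 = 2·2276 + 1533
2276 = 1·1533 + 743
1533 = 2·743 + 47
743 = 15·47 + 38
47 = 1·38 + 9
38 = 4·9 + 2
9 = 4·2 + 1
2 = 2·1 + 0
Since gcd(20531, 26616) = 1, back-substitute to write 1 as a combination:
1 = 9 − 4·2
1 = −4·38 + 17·9
1 = 17·47 − 21·38
1 = −21·743 + 332·47
1 = 332·1533 − 685·743
1 = −685·2276 + 1017·1533
1 = 1017·6085 − 2719·2276
1 = −2719·20531 + 9174·6085
1 = 9174·26616 − 11893·20531
Hence 20531⁻¹ ≡ -11893 ≡ 14723 (mod 26616).

14723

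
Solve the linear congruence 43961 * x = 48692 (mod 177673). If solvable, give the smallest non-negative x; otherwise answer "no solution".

50796

First find gcd(43961, 177673):
177673 = 4×43961 + 1829
43961 = 24×1829 + 65
1829 = 28×65 + 9
65 = 7×9 + 2
9 = 4×2 + 1
2 = 2×1 + 0
gcd = 1, so a unique solution mod 177673 exists.
Back-substitute for the Bézout coefficients:
1 = 9 − 4·2
1 = −4·65 + 29·9
1 = 29·1829 − 816·65
1 = −816·43961 + 19613·1829
1 = 19613·177673 − 79268·43961
So 43961·(-79268) ≡ 1 (mod 177673), giving 43961⁻¹ ≡ 98405.
x ≡ 43961⁻¹·48692 ≡ 98405·48692 ≡ 50796 (mod 177673).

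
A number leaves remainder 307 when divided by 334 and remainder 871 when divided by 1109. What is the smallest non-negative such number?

344661

Write x = 307 + 334·k. Then 334·k ≡ 871 − 307 ≡ 564 (mod 1109).
Need 334⁻¹ mod 1109. Extended Euclid on (1109, 334):
1109 = 3·334 + 107
334 = 3·107 + 13
107 = 8·13 + 3
13 = 4·3 + 1
3 = 3·1 + 0
Back-substitute:
1 = 13 − 4·3
1 = −4·107 + 33·13
1 = 33·334 − 103·107
1 = −103·1109 + 342·334
334⁻¹ ≡ 342 (mod 1109), so k ≡ 342·564 ≡ 1031 (mod 1109).
x = 307 + 334·1031 = 344661.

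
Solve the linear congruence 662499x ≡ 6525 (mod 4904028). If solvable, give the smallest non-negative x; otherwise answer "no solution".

291259

First find gcd(662499, 4904028):
4904028 = 7×662499 + 266535
662499 = 2×266535 + 129429
266535 = 2×129429 + 7677
129429 = 16×7677 + 6597
7677 = 1×6597 + 1080
6597 = 6×1080 + 117
1080 = 9×117 + 27
117 = 4×27 + 9
27 = 3×9 + 0
gcd = 9 and 9 | 6525, so solutions exist. Divide through by 9: 73611x ≡ 725 (mod 544892).
Now find 73611⁻¹ mod 544892:
544892 = 7*73611 + 29615
73611 = 2*29615 + 14381
29615 = 2*14381 + 853
14381 = 16*853 + 733
853 = 1*733 + 120
733 = 6*120 + 13
120 = 9*13 + 3
13 = 4*3 + 1
3 = 3*1 + 0
Back-substitute:
1 = 13 − 4·3
1 = −4·120 + 37·13
1 = 37·733 − 226·120
1 = −226·853 + 263·733
1 = 263·14381 − 4434·853
1 = −4434·29615 + 9131·14381
1 = 9131·73611 − 22696·29615
1 = −22696·544892 + 168003·73611
So 73611⁻¹ ≡ 168003 (mod 544892).
Then x ≡ 168003·725 ≡ 291259 (mod 544892); the smallest non-negative solution is x = 291259.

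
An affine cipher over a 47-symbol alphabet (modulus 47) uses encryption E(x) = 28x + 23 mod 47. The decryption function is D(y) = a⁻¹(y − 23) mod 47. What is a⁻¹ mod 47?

42

gcd(47, 28) by repeated division:
47 = 1·28 + 19
28 = 1·19 + 9
19 = 2·9 + 1
9 = 9·1 + 0
gcd = 1, so the inverse exists. Back-substitute:
1 = 19 − 2·9
1 = −2·28 + 3·19
1 = 3·47 − 5·28
Thus 28·(-5) ≡ 1 (mod 47); reducing, -5 mod 47 = 42.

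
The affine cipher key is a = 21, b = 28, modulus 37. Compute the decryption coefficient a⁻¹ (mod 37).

30

Apply the Euclidean algorithm to 37 and 21:
37 = 1×21 + 16
21 = 1×16 + 5
16 = 3×5 + 1
5 = 5×1 + 0
Since gcd(21, 37) = 1, back-substitute to write 1 as a combination:
1 = 16 − 3·5
1 = −3·21 + 4·16
1 = 4·37 − 7·21
So 21·(-7) ≡ 1 (mod 37), and -7 ≡ 30 (mod 37).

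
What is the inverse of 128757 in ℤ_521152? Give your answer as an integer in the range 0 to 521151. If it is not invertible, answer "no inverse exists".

129437

Extended Euclidean algorithm:
521152 = 4·128757 + 6124
128757 = 21·6124 + 153
6124 = 40·153 + 4
153 = 38·4 + 1
4 = 4·1 + 0
Since gcd(128757, 521152) = 1, back-substitute to write 1 as a combination:
1 = 153 − 38·4
1 = −38·6124 + 1521·153
1 = 1521·128757 − 31979·6124
1 = −31979·521152 + 129437·128757
So 128757·129437 ≡ 1 (mod 521152).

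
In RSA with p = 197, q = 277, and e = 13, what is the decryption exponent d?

16645

φ(n) = (p−1)(q−1) = 196·276 = 54096.
Need d with 13·d ≡ 1 (mod 54096). Apply the extended Euclidean algorithm:
54096 = 4161×13 + 3
13 = 4×3 + 1
3 = 3×1 + 0
Back-substitute:
1 = 13 − 4·3
1 = −4·54096 + 16645·13
So 13·16645 ≡ 1 (mod 54096), hence d = 16645.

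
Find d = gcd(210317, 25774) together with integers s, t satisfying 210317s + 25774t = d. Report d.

Repeated division:
210317 = 8·25774 + 4125
25774 = 6·4125 + 1024
4125 = 4·1024 + 29
1024 = 35·29 + 9
29 = 3·9 + 2
9 = 4·2 + 1
2 = 2·1 + 0
gcd(210317, 25774) = 1.
Back-substituting:
1 = 9 − 4·2
1 = −4·29 + 13·9
1 = 13·1024 − 459·29
1 = −459·4125 + 1849·1024
1 = 1849·25774 − 11553·4125
1 = −11553·210317 + 94273·25774
So 1 = (-11553)·210317 + (94273)·25774.

1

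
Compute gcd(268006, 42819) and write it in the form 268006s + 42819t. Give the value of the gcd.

Euclidean algorithm:
268006 = 6×42819 + 11092
42819 = 3×11092 + 9543
11092 = 1×9543 + 1549
9543 = 6×1549 + 249
1549 = 6×249 + 55
249 = 4×55 + 29
55 = 1×29 + 26
29 = 1×26 + 3
26 = 8×3 + 2
3 = 1×2 + 1
2 = 2×1 + 0
gcd(268006, 42819) = 1.
Back-substituting:
1 = 3 − 2
1 = −26 + 9·3
1 = 9·29 − 10·26
1 = −10·55 + 19·29
1 = 19·249 − 86·55
1 = −86·1549 + 535·249
1 = 535·9543 − 3296·1549
1 = −3296·11092 + 3831·9543
1 = 3831·42819 − 14789·11092
1 = −14789·268006 + 92565·42819
So 1 = (-14789)·268006 + (92565)·42819.

1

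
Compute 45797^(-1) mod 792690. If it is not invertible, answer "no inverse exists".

404333

Run Euclid on (792690, 45797):
792690 = 17*45797 + 14141
45797 = 3*14141 + 3374
14141 = 4*3374 + 645
3374 = 5*645 + 149
645 = 4*149 + 49
149 = 3*49 + 2
49 = 24*2 + 1
2 = 2*1 + 0
Since gcd(45797, 792690) = 1, back-substitute to write 1 as a combination:
1 = 49 − 24·2
1 = −24·149 + 73·49
1 = 73·645 − 316·149
1 = −316·3374 + 1653·645
1 = 1653·14141 − 6928·3374
1 = −6928·45797 + 22437·14141
1 = 22437·792690 − 388357·45797
So 45797·(-388357) ≡ 1 (mod 792690), and -388357 ≡ 404333 (mod 792690).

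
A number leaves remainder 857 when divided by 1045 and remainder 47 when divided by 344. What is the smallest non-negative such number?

74007

Write x = 857 + 1045·k. Then 1045·k ≡ 47 − 857 ≡ 222 (mod 344).
Need 1045⁻¹ mod 344. Extended Euclid on (344, 13):
344 = 26·13 + 6
13 = 2·6 + 1
6 = 6·1 + 0
Back-substitute:
1 = 13 − 2·6
1 = −2·344 + 53·13
1045⁻¹ ≡ 53 (mod 344), so k ≡ 53·222 ≡ 70 (mod 344).
x = 857 + 1045·70 = 74007.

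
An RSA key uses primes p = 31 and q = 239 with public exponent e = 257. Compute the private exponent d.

φ(n) = (p−1)(q−1) = 30·238 = 7140.
Need d with 257·d ≡ 1 (mod 7140). Apply the extended Euclidean algorithm:
7140 = 27·257 + 201
257 = 1·201 + 56
201 = 3·56 + 33
56 = 1·33 + 23
33 = 1·23 + 10
23 = 2·10 + 3
10 = 3·3 + 1
3 = 3·1 + 0
Back-substitute:
1 = 10 − 3·3
1 = −3·23 + 7·10
1 = 7·33 − 10·23
1 = −10·56 + 17·33
1 = 17·201 − 61·56
1 = −61·257 + 78·201
1 = 78·7140 − 2167·257
So 257·(-2167) ≡ 1 (mod 7140), hence d ≡ -2167 ≡ 4973 (mod 7140).

4973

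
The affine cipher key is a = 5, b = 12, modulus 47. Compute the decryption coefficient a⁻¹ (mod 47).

19

Run Euclid on (47, 5):
47 = 9*5 + 2
5 = 2*2 + 1
2 = 2*1 + 0
The gcd is 1. Working backward:
1 = 5 − 2·2
1 = −2·47 + 19·5
So 5·19 ≡ 1 (mod 47).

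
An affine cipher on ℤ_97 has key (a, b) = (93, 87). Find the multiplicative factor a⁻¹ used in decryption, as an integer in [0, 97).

24

Extended Euclidean algorithm:
97 = 1·93 + 4
93 = 23·4 + 1
4 = 4·1 + 0
Since gcd(93, 97) = 1, back-substitute to write 1 as a combination:
1 = 93 − 23·4
1 = −23·97 + 24·93
So 93·24 ≡ 1 (mod 97).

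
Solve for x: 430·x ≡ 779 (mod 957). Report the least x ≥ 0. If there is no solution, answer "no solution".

First find gcd(430, 957):
957 = 2·430 + 97
430 = 4·97 + 42
97 = 2·42 + 13
42 = 3·13 + 3
13 = 4·3 + 1
3 = 3·1 + 0
gcd = 1, so a unique solution mod 957 exists.
Back-substitute for the Bézout coefficients:
1 = 13 − 4·3
1 = −4·42 + 13·13
1 = 13·97 − 30·42
1 = −30·430 + 133·97
1 = 133·957 − 296·430
So 430·(-296) ≡ 1 (mod 957), giving 430⁻¹ ≡ 661.
x ≡ 430⁻¹·779 ≡ 661·779 ≡ 53 (mod 957).

53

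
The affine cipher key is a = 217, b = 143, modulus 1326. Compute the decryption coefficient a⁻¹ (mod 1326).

Run Euclid on (1326, 217):
1326 = 6×217 + 24
217 = 9×24 + 1
24 = 24×1 + 0
Since gcd(217, 1326) = 1, back-substitute to write 1 as a combination:
1 = 217 − 9·24
1 = −9·1326 + 55·217
So 217·55 ≡ 1 (mod 1326).

55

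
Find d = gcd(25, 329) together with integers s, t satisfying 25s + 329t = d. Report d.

Euclidean algorithm:
329 = 13*25 + 4
25 = 6*4 + 1
4 = 4*1 + 0
gcd(25, 329) = 1.
Express as a combination:
1 = 25 − 6·4
1 = −6·329 + 79·25
So 1 = (-6)·329 + (79)·25.

1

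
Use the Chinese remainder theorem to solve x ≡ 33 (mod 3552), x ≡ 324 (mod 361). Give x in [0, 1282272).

Write x = 33 + 3552·k. Then 3552·k ≡ 324 − 33 ≡ 291 (mod 361).
Need 3552⁻¹ mod 361. Extended Euclid on (361, 303):
361 = 1*303 + 58
303 = 5*58 + 13
58 = 4*13 + 6
13 = 2*6 + 1
6 = 6*1 + 0
Back-substitute:
1 = 13 − 2·6
1 = −2·58 + 9·13
1 = 9·303 − 47·58
1 = −47·361 + 56·303
3552⁻¹ ≡ 56 (mod 361), so k ≡ 56·291 ≡ 51 (mod 361).
x = 33 + 3552·51 = 181185.

181185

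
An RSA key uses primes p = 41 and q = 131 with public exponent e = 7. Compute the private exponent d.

φ(n) = (p−1)(q−1) = 40·130 = 5200.
Need d with 7·d ≡ 1 (mod 5200). Apply the extended Euclidean algorithm:
5200 = 742·7 + 6
7 = 1·6 + 1
6 = 6·1 + 0
Back-substitute:
1 = 7 − 6
1 = −5200 + 743·7
So 7·743 ≡ 1 (mod 5200), hence d = 743.

743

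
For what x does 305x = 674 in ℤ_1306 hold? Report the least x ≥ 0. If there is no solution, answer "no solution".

First find gcd(305, 1306):
1306 = 4×305 + 86
305 = 3×86 + 47
86 = 1×47 + 39
47 = 1×39 + 8
39 = 4×8 + 7
8 = 1×7 + 1
7 = 7×1 + 0
gcd = 1, so a unique solution mod 1306 exists.
Back-substitute for the Bézout coefficients:
1 = 8 − 7
1 = −39 + 5·8
1 = 5·47 − 6·39
1 = −6·86 + 11·47
1 = 11·305 − 39·86
1 = −39·1306 + 167·305
So 305·(167) ≡ 1 (mod 1306), giving 305⁻¹ ≡ 167.
x ≡ 305⁻¹·674 ≡ 167·674 ≡ 242 (mod 1306).

242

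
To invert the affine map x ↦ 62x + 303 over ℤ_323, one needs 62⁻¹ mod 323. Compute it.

99

Run Euclid on (323, 62):
323 = 5·62 + 13
62 = 4·13 + 10
13 = 1·10 + 3
10 = 3·3 + 1
3 = 3·1 + 0
gcd = 1, so the inverse exists. Back-substitute:
1 = 10 − 3·3
1 = −3·13 + 4·10
1 = 4·62 − 19·13
1 = −19·323 + 99·62
So 62·99 ≡ 1 (mod 323).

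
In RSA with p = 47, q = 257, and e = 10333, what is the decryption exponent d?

φ(n) = (p−1)(q−1) = 46·256 = 11776.
Need d with 10333·d ≡ 1 (mod 11776). Apply the extended Euclidean algorithm:
11776 = 1*10333 + 1443
10333 = 7*1443 + 232
1443 = 6*232 + 51
232 = 4*51 + 28
51 = 1*28 + 23
28 = 1*23 + 5
23 = 4*5 + 3
5 = 1*3 + 2
3 = 1*2 + 1
2 = 2*1 + 0
Back-substitute:
1 = 3 − 2
1 = −5 + 2·3
1 = 2·23 − 9·5
1 = −9·28 + 11·23
1 = 11·51 − 20·28
1 = −20·232 + 91·51
1 = 91·1443 − 566·232
1 = −566·10333 + 4053·1443
1 = 4053·11776 − 4619·10333
So 10333·(-4619) ≡ 1 (mod 11776), hence d ≡ -4619 ≡ 7157 (mod 11776).

7157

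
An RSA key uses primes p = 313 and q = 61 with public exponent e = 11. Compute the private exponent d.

φ(n) = (p−1)(q−1) = 312·60 = 18720.
Need d with 11·d ≡ 1 (mod 18720). Apply the extended Euclidean algorithm:
18720 = 1701×11 + 9
11 = 1×9 + 2
9 = 4×2 + 1
2 = 2×1 + 0
Back-substitute:
1 = 9 − 4·2
1 = −4·11 + 5·9
1 = 5·18720 − 8509·11
So 11·(-8509) ≡ 1 (mod 18720), hence d ≡ -8509 ≡ 10211 (mod 18720).

10211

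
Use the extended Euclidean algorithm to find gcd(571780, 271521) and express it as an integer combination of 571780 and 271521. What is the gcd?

1

Apply Euclid's algorithm to 571780 and 271521:
571780 = 2*271521 + 28738
271521 = 9*28738 + 12879
28738 = 2*12879 + 2980
12879 = 4*2980 + 959
2980 = 3*959 + 103
959 = 9*103 + 32
103 = 3*32 + 7
32 = 4*7 + 4
7 = 1*4 + 3
4 = 1*3 + 1
3 = 3*1 + 0
gcd(571780, 271521) = 1.
Express as a combination:
1 = 4 − 3
1 = −7 + 2·4
1 = 2·32 − 9·7
1 = −9·103 + 29·32
1 = 29·959 − 270·103
1 = −270·2980 + 839·959
1 = 839·12879 − 3626·2980
1 = −3626·28738 + 8091·12879
1 = 8091·271521 − 76445·28738
1 = −76445·571780 + 160981·271521
So 1 = (-76445)·571780 + (160981)·271521.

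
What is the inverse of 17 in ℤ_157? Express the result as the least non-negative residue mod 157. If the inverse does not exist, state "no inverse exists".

37

gcd(157, 17) by repeated division:
157 = 9*17 + 4
17 = 4*4 + 1
4 = 4*1 + 0
gcd = 1, so the inverse exists. Back-substitute:
1 = 17 − 4·4
1 = −4·157 + 37·17
So 17·37 ≡ 1 (mod 157).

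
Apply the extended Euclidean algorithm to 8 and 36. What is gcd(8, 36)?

Apply Euclid's algorithm to 36 and 8:
36 = 4*8 + 4
8 = 2*4 + 0
gcd(8, 36) = 4.
Express as a combination:
4 = 36 − 4·8
So 4 = (1)·36 + (-4)·8.

4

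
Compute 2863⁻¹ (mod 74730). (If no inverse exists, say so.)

64237

Apply the Euclidean algorithm to 74730 and 2863:
74730 = 26·2863 + 292
2863 = 9·292 + 235
292 = 1·235 + 57
235 = 4·57 + 7
57 = 8·7 + 1
7 = 7·1 + 0
gcd = 1, so the inverse exists. Back-substitute:
1 = 57 − 8·7
1 = −8·235 + 33·57
1 = 33·292 − 41·235
1 = −41·2863 + 402·292
1 = 402·74730 − 10493·2863
So 2863·(-10493) ≡ 1 (mod 74730), and -10493 ≡ 64237 (mod 74730).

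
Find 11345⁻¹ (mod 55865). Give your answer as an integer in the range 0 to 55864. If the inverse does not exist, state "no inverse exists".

Compute gcd(11345, 55865):
55865 = 4·11345 + 10485
11345 = 1·10485 + 860
10485 = 12·860 + 165
860 = 5·165 + 35
165 = 4·35 + 25
35 = 1·25 + 10
25 = 2·10 + 5
10 = 2·5 + 0
The gcd is 5, not 1, hence no inverse exists.

no inverse exists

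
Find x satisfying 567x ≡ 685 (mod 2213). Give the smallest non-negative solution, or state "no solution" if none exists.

251

First find gcd(567, 2213):
2213 = 3×567 + 512
567 = 1×512 + 55
512 = 9×55 + 17
55 = 3×17 + 4
17 = 4×4 + 1
4 = 4×1 + 0
gcd = 1, so a unique solution mod 2213 exists.
Back-substitute for the Bézout coefficients:
1 = 17 − 4·4
1 = −4·55 + 13·17
1 = 13·512 − 121·55
1 = −121·567 + 134·512
1 = 134·2213 − 523·567
So 567·(-523) ≡ 1 (mod 2213), giving 567⁻¹ ≡ 1690.
x ≡ 567⁻¹·685 ≡ 1690·685 ≡ 251 (mod 2213).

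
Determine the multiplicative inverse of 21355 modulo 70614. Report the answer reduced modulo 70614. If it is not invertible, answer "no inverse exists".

49405

Extended Euclidean algorithm:
70614 = 3*21355 + 6549
21355 = 3*6549 + 1708
6549 = 3*1708 + 1425
1708 = 1*1425 + 283
1425 = 5*283 + 10
283 = 28*10 + 3
10 = 3*3 + 1
3 = 3*1 + 0
The gcd is 1. Working backward:
1 = 10 − 3·3
1 = −3·283 + 85·10
1 = 85·1425 − 428·283
1 = −428·1708 + 513·1425
1 = 513·6549 − 1967·1708
1 = −1967·21355 + 6414·6549
1 = 6414·70614 − 21209·21355
Hence 21355⁻¹ ≡ -21209 ≡ 49405 (mod 70614).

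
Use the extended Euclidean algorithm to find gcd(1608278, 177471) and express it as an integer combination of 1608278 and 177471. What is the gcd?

Euclidean algorithm:
1608278 = 9*177471 + 11039
177471 = 16*11039 + 847
11039 = 13*847 + 28
847 = 30*28 + 7
28 = 4*7 + 0
gcd(1608278, 177471) = 7.
Express as a combination:
7 = 847 − 30·28
7 = −30·11039 + 391·847
7 = 391·177471 − 6286·11039
7 = −6286·1608278 + 56965·177471
So 7 = (-6286)·1608278 + (56965)·177471.

7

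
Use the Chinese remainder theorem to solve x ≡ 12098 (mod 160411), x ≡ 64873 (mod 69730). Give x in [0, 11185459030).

Write x = 12098 + 160411·k. Then 160411·k ≡ 64873 − 12098 ≡ 52775 (mod 69730).
Need 160411⁻¹ mod 69730. Extended Euclid on (69730, 20951):
69730 = 3·20951 + 6877
20951 = 3·6877 + 320
6877 = 21·320 + 157
320 = 2·157 + 6
157 = 26·6 + 1
6 = 6·1 + 0
Back-substitute:
1 = 157 − 26·6
1 = −26·320 + 53·157
1 = 53·6877 − 1139·320
1 = −1139·20951 + 3470·6877
1 = 3470·69730 − 11549·20951
160411⁻¹ ≡ 58181 (mod 69730), so k ≡ 58181·52775 ≡ 11455 (mod 69730).
x = 12098 + 160411·11455 = 1837520103.

1837520103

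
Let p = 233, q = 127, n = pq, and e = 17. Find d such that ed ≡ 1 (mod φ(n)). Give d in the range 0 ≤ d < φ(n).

φ(n) = (p−1)(q−1) = 232·126 = 29232.
Need d with 17·d ≡ 1 (mod 29232). Apply the extended Euclidean algorithm:
29232 = 1719×17 + 9
17 = 1×9 + 8
9 = 1×8 + 1
8 = 8×1 + 0
Back-substitute:
1 = 9 − 8
1 = −17 + 2·9
1 = 2·29232 − 3439·17
So 17·(-3439) ≡ 1 (mod 29232), hence d ≡ -3439 ≡ 25793 (mod 29232).

25793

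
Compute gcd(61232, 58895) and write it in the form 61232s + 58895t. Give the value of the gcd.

Euclidean algorithm:
61232 = 1×58895 + 2337
58895 = 25×2337 + 470
2337 = 4×470 + 457
470 = 1×457 + 13
457 = 35×13 + 2
13 = 6×2 + 1
2 = 2×1 + 0
gcd(61232, 58895) = 1.
Working backward:
1 = 13 − 6·2
1 = −6·457 + 211·13
1 = 211·470 − 217·457
1 = −217·2337 + 1079·470
1 = 1079·58895 − 27192·2337
1 = −27192·61232 + 28271·58895
So 1 = (-27192)·61232 + (28271)·58895.

1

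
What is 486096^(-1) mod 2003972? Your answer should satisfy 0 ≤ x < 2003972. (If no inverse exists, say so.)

Euclidean algorithm on 2003972, 486096:
2003972 = 4·486096 + 59588
486096 = 8·59588 + 9392
59588 = 6·9392 + 3236
9392 = 2·3236 + 2920
3236 = 1·2920 + 316
2920 = 9·316 + 76
316 = 4·76 + 12
76 = 6·12 + 4
12 = 3·4 + 0
gcd(486096, 2003972) = 4 ≠ 1, so 486096 has no multiplicative inverse modulo 2003972.

no inverse exists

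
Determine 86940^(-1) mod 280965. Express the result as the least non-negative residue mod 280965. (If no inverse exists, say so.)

Compute gcd(86940, 280965):
280965 = 3·86940 + 20145
86940 = 4·20145 + 6360
20145 = 3·6360 + 1065
6360 = 5·1065 + 1035
1065 = 1·1035 + 30
1035 = 34·30 + 15
30 = 2·15 + 0
Since gcd = 15 > 1, 86940 is not a unit mod 280965.

no inverse exists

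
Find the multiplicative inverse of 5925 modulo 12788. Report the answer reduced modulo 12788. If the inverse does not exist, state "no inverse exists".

5985

gcd(12788, 5925) by repeated division:
12788 = 2×5925 + 938
5925 = 6×938 + 297
938 = 3×297 + 47
297 = 6×47 + 15
47 = 3×15 + 2
15 = 7×2 + 1
2 = 2×1 + 0
gcd = 1, so the inverse exists. Back-substitute:
1 = 15 − 7·2
1 = −7·47 + 22·15
1 = 22·297 − 139·47
1 = −139·938 + 439·297
1 = 439·5925 − 2773·938
1 = −2773·12788 + 5985·5925
So 5925·5985 ≡ 1 (mod 12788).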